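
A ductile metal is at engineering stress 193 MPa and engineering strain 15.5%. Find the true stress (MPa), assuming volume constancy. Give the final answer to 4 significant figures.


sigma_true = sigma_eng * (1 + epsilon_eng)
sigma_true = 193 * (1 + 0.155)
sigma_true = 222.9 MPa


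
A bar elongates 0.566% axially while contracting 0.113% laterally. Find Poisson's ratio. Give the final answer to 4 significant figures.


nu = -epsilon_lat / epsilon_axial
Lateral strain is contraction (negative), so using magnitudes:
nu = 0.113 / 0.566
nu = 0.1996


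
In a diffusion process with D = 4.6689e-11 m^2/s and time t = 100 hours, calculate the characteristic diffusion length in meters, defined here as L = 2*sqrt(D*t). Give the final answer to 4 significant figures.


t = 100 hr = 360000 s
Diffusion length = 2*sqrt(D*t)
= 2*sqrt(4.6689e-11 * 360000)
= 8.2e-03 m


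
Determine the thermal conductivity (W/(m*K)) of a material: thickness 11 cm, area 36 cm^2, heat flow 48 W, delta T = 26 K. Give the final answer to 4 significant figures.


k = Q*L / (A*dT)
L = 0.11 m, A = 3.6e-03 m^2
k = 48 * 0.11 / (3.6e-03 * 26)
k = 56.41 W/(m*K)


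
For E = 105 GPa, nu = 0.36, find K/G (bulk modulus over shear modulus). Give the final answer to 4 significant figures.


G = E / (2*(1+nu))
G = 105 / (2*(1+0.36)) = 38.6029 GPa
K = E / (3*(1-2*nu))
K = 105 / (3*(1-2*0.36)) = 125 GPa
K/G = 125 / 38.6029 = 3.238


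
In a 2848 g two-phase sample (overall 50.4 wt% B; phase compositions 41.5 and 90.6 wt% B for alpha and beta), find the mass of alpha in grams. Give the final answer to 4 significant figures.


f_alpha = (C_beta - C0) / (C_beta - C_alpha)
f_alpha = (90.6 - 50.4) / (90.6 - 41.5) = 0.818737
m_alpha = f_alpha * m_total = 0.818737 * 2848 = 2332 g


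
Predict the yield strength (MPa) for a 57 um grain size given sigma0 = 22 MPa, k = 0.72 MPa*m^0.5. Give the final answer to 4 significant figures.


sigma_y = sigma0 + k / sqrt(d)
d = 57 um = 5.7e-05 m
sigma_y = 22 + 0.72 / sqrt(5.7e-05)
sigma_y = 117.4 MPa


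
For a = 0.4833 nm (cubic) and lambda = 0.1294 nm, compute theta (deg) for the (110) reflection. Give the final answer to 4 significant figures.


d = a / sqrt(h^2+k^2+l^2)
d = 0.4833 / sqrt(2) = 0.341745 nm
lambda = 2*d*sin(theta)  =>  sin(theta) = lambda / (2*d)
sin(theta) = 0.1294 / (2 * 0.341745) = 0.189323
theta = 10.91 deg


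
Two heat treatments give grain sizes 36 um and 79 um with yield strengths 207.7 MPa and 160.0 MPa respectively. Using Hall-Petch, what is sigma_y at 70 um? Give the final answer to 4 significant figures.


sigma_y = sigma0 + k / sqrt(d)
1/sqrt(d1) = 1/sqrt(3.6e-05) = 166.667;  1/sqrt(d2) = 112.509
k = (sigma1 - sigma2) / (1/sqrt(d1) - 1/sqrt(d2)) = (207.7 - 160.0) / (166.667 - 112.509) = 0.880758 MPa*m^0.5
sigma0 = sigma1 - k/sqrt(d1) = 207.7 - 0.880758*166.667 = 60.9069 MPa
sigma_y(d3) = 60.9069 + 0.880758 / sqrt(7e-05) = 166.2 MPa


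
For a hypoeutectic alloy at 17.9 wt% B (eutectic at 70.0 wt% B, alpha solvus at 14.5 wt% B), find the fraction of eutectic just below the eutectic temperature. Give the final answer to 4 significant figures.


f_primary = (C_e - C0) / (C_e - C_alpha_max)
f_primary = (70.0 - 17.9) / (70.0 - 14.5)
f_primary = 0.938739
f_eutectic = 1 - 0.938739 = 0.06126


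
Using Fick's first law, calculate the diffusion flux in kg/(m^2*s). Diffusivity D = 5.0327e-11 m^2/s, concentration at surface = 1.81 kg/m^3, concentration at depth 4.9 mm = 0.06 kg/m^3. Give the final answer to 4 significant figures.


J = -D * (dC/dx) = D * (C1 - C2) / dx
J = 5.0327e-11 * (1.81 - 0.06) / 4.9e-03
J = 1.797e-08 kg/(m^2*s)


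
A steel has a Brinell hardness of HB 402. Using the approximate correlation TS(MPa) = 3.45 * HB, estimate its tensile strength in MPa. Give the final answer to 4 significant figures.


TS (MPa) = 3.45 * HB
TS = 3.45 * 402
TS = 1387 MPa


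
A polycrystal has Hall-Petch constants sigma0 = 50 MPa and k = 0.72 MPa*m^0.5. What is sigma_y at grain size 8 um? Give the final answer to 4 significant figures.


sigma_y = sigma0 + k / sqrt(d)
d = 8 um = 8e-06 m
sigma_y = 50 + 0.72 / sqrt(8e-06)
sigma_y = 304.6 MPa


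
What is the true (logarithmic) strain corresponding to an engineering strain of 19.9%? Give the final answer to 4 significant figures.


epsilon_true = ln(1 + epsilon_eng)
epsilon_true = ln(1 + 0.199)
epsilon_true = 0.1815


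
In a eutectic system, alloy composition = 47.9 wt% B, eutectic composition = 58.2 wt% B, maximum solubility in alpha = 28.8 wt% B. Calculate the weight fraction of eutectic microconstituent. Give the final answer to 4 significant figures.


f_primary = (C_e - C0) / (C_e - C_alpha_max)
f_primary = (58.2 - 47.9) / (58.2 - 28.8)
f_primary = 0.35034
f_eutectic = 1 - 0.35034 = 0.6497


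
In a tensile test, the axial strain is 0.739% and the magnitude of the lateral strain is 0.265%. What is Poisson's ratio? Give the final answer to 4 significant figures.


nu = -epsilon_lat / epsilon_axial
Lateral strain is contraction (negative), so using magnitudes:
nu = 0.265 / 0.739
nu = 0.3586


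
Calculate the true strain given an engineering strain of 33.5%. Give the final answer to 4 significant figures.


epsilon_true = ln(1 + epsilon_eng)
epsilon_true = ln(1 + 0.335)
epsilon_true = 0.2889


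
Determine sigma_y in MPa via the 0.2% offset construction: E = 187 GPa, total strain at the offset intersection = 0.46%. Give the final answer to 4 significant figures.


Offset strain = 0.002
Elastic strain at yield = total_strain - offset = 4.6e-03 - 0.002 = 2.6e-03
sigma_y = E * elastic_strain = 187000 * 2.6e-03
sigma_y = 486.2 MPa


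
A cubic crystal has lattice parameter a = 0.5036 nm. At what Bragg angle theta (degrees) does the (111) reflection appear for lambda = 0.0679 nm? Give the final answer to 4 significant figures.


d = a / sqrt(h^2+k^2+l^2)
d = 0.5036 / sqrt(3) = 0.290754 nm
lambda = 2*d*sin(theta)  =>  sin(theta) = lambda / (2*d)
sin(theta) = 0.0679 / (2 * 0.290754) = 0.116766
theta = 6.705 deg


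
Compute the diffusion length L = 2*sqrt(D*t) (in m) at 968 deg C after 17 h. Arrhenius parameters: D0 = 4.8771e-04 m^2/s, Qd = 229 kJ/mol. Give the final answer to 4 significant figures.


Step 1: D = D0 * exp(-Qd/(R*T))
T = 1241.15 K
D = 4.8771e-04 * exp(-229e3 / (8.314 * 1241.15)) = 1.12252e-13 m^2/s
Step 2: L = 2*sqrt(D*t)
t = 17 h = 61200 s
L = 2*sqrt(1.12252e-13 * 61200) = 1.658e-04 m


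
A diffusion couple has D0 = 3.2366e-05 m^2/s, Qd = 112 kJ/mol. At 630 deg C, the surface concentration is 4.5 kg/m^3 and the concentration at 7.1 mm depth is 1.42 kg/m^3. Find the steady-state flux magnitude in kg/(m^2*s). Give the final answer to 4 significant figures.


Step 1: D = D0 * exp(-Qd/(R*T))
T = 630 + 273.15 = 903.15 K
D = 3.2366e-05 * exp(-112e3 / (8.314 * 903.15)) = 1.077e-11 m^2/s
Step 2: J = D * (C1 - C2) / dx
J = 1.077e-11 * (4.5 - 1.42) / 7.1e-03
J = 4.672e-09 kg/(m^2*s)


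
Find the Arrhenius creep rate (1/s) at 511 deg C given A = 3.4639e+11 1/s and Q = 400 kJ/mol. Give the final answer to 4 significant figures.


rate = A * exp(-Q / (R*T))
T = 511 + 273.15 = 784.15 K
rate = 3.4639e+11 * exp(-400e3 / (8.314 * 784.15))
rate = 7.823e-16 1/s


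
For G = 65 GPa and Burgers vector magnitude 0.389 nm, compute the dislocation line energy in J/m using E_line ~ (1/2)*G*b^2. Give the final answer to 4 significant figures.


E = G*b^2/2
b = 0.389 nm = 3.89e-10 m
G = 65 GPa = 6.5e+10 Pa
E = 0.5 * 6.5e+10 * (3.89e-10)^2
E = 4.918e-09 J/m


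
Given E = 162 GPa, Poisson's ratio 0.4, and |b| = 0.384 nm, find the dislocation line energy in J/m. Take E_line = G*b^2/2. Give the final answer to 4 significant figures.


Step 1: G = E / (2*(1+nu))
G = 162 / (2*(1+0.4)) = 57.8571 GPa = 5.78571e+10 Pa
Step 2: E_line = G*b^2/2
b = 0.384 nm = 3.84e-10 m
E_line = 0.5 * 5.78571e+10 * (3.84e-10)^2 = 4.266e-09 J/m


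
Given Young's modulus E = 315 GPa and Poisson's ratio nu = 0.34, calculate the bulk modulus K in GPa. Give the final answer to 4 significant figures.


K = E / (3*(1-2*nu))
K = 315 / (3*(1-2*0.34))
K = 328.1 GPa


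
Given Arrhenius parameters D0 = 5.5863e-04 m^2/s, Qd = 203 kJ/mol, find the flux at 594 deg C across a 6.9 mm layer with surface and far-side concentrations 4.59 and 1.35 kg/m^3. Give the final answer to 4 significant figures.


Step 1: D = D0 * exp(-Qd/(R*T))
T = 594 + 273.15 = 867.15 K
D = 5.5863e-04 * exp(-203e3 / (8.314 * 867.15)) = 3.30022e-16 m^2/s
Step 2: J = D * (C1 - C2) / dx
J = 3.30022e-16 * (4.59 - 1.35) / 6.9e-03
J = 1.55e-13 kg/(m^2*s)


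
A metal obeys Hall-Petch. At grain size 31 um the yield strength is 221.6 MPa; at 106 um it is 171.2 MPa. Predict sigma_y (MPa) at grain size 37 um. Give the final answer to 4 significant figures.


sigma_y = sigma0 + k / sqrt(d)
1/sqrt(d1) = 1/sqrt(3.1e-05) = 179.605;  1/sqrt(d2) = 97.1286
k = (sigma1 - sigma2) / (1/sqrt(d1) - 1/sqrt(d2)) = (221.6 - 171.2) / (179.605 - 97.1286) = 0.611082 MPa*m^0.5
sigma0 = sigma1 - k/sqrt(d1) = 221.6 - 0.611082*179.605 = 111.847 MPa
sigma_y(d3) = 111.847 + 0.611082 / sqrt(3.7e-05) = 212.3 MPa


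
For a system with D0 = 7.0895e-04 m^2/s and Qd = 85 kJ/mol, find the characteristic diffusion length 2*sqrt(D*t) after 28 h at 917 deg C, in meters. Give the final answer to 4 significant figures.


Step 1: D = D0 * exp(-Qd/(R*T))
T = 1190.15 K
D = 7.0895e-04 * exp(-85e3 / (8.314 * 1190.15)) = 1.31797e-07 m^2/s
Step 2: L = 2*sqrt(D*t)
t = 28 h = 100800 s
L = 2*sqrt(1.31797e-07 * 100800) = 0.2305 m


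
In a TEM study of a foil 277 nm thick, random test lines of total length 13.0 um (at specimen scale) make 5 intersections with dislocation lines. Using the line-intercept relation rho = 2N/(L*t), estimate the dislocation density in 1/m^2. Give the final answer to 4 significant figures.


rho = 2N / (L * t)
L = 13.0 um = 1.3e-05 m, t = 277 nm = 2.77e-07 m
rho = 2 * 5 / (1.3e-05 * 2.77e-07)
rho = 2.777e+12 1/m^2


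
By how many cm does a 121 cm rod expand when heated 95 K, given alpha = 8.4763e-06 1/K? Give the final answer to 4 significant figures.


dL = L0 * alpha * dT
dL = 121 * 8.4763e-06 * 95
dL = 0.09744 cm


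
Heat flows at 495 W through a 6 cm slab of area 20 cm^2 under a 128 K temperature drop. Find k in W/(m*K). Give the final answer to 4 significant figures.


k = Q*L / (A*dT)
L = 0.06 m, A = 2e-03 m^2
k = 495 * 0.06 / (2e-03 * 128)
k = 116 W/(m*K)


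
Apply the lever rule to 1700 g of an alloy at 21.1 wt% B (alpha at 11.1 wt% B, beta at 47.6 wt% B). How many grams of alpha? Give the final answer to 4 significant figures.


f_alpha = (C_beta - C0) / (C_beta - C_alpha)
f_alpha = (47.6 - 21.1) / (47.6 - 11.1) = 0.726027
m_alpha = f_alpha * m_total = 0.726027 * 1700 = 1234 g


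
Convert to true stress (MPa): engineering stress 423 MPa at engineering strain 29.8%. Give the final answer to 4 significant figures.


sigma_true = sigma_eng * (1 + epsilon_eng)
sigma_true = 423 * (1 + 0.298)
sigma_true = 549.1 MPa


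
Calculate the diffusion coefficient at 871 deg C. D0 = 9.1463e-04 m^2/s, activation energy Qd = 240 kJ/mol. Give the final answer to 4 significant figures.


D = D0 * exp(-Qd / (R*T))
T = 1144.15 K
D = 9.1463e-04 * exp(-240e3 / (8.314 * 1144.15))
D = 1.009e-14 m^2/s


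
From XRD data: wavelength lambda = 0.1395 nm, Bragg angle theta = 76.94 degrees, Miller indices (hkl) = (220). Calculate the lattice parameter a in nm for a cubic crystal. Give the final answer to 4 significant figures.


d = lambda / (2*sin(theta))
d = 0.1395 / (2*sin(76.94 deg))
d = 0.0716021 nm
a = d * sqrt(h^2+k^2+l^2) = 0.0716021 * sqrt(8)
a = 0.2025 nm


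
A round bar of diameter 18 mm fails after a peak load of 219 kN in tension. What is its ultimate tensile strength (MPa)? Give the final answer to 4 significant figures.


A0 = pi*(d/2)^2 = pi*(18/2)^2 = 254.469 mm^2
UTS = F_max / A0 = 219*1000 / 254.469
UTS = 860.6 MPa


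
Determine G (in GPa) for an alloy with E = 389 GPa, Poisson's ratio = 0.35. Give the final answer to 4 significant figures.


G = E / (2*(1+nu))
G = 389 / (2*(1+0.35))
G = 144.1 GPa


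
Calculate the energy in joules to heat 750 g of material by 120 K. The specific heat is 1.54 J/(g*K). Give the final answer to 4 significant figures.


Q = m * cp * dT
Q = 750 * 1.54 * 120
Q = 138600 J


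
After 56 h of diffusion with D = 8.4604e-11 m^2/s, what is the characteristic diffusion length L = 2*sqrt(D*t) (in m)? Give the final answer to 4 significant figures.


t = 56 hr = 201600 s
Diffusion length = 2*sqrt(D*t)
= 2*sqrt(8.4604e-11 * 201600)
= 8.26e-03 m


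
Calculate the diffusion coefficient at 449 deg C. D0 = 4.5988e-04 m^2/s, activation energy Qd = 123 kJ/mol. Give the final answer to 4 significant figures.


D = D0 * exp(-Qd / (R*T))
T = 722.15 K
D = 4.5988e-04 * exp(-123e3 / (8.314 * 722.15))
D = 5.827e-13 m^2/s


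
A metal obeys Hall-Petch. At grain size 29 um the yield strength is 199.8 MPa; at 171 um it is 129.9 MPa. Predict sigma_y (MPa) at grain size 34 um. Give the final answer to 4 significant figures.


sigma_y = sigma0 + k / sqrt(d)
1/sqrt(d1) = 1/sqrt(2.9e-05) = 185.695;  1/sqrt(d2) = 76.4719
k = (sigma1 - sigma2) / (1/sqrt(d1) - 1/sqrt(d2)) = (199.8 - 129.9) / (185.695 - 76.4719) = 0.639973 MPa*m^0.5
sigma0 = sigma1 - k/sqrt(d1) = 199.8 - 0.639973*185.695 = 80.9601 MPa
sigma_y(d3) = 80.9601 + 0.639973 / sqrt(3.4e-05) = 190.7 MPa


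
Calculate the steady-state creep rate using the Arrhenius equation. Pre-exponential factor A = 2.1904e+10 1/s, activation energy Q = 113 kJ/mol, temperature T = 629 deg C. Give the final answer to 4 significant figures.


rate = A * exp(-Q / (R*T))
T = 629 + 273.15 = 902.15 K
rate = 2.1904e+10 * exp(-113e3 / (8.314 * 902.15))
rate = 6274 1/s


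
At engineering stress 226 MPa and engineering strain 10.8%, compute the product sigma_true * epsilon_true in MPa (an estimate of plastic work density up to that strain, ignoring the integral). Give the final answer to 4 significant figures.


sigma_true = sigma_eng * (1 + epsilon_eng)
sigma_true = 226 * (1 + 0.108) = 250.408 MPa
epsilon_true = ln(1 + epsilon_eng)
epsilon_true = ln(1 + 0.108) = 0.102557
sigma_true * epsilon_true = 250.408 * 0.102557 = 25.68 MPa


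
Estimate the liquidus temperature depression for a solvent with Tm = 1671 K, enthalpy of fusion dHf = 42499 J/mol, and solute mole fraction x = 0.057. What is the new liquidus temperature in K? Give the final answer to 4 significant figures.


dT = R*Tm^2*x / dHf
dT = 8.314 * 1671^2 * 0.057 / 42499
dT = 31.1357 K
T_new = 1671 - 31.1357 = 1640 K


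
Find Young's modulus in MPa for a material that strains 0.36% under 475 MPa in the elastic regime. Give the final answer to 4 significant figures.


E = sigma / epsilon
epsilon = 0.36% = 3.6e-03
E = 475 / 3.6e-03
E = 131900 MPa


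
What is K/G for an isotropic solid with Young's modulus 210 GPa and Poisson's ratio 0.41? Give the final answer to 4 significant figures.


G = E / (2*(1+nu))
G = 210 / (2*(1+0.41)) = 74.4681 GPa
K = E / (3*(1-2*nu))
K = 210 / (3*(1-2*0.41)) = 388.889 GPa
K/G = 388.889 / 74.4681 = 5.222


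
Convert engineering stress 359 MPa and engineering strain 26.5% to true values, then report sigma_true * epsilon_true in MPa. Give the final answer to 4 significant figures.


sigma_true = sigma_eng * (1 + epsilon_eng)
sigma_true = 359 * (1 + 0.265) = 454.135 MPa
epsilon_true = ln(1 + epsilon_eng)
epsilon_true = ln(1 + 0.265) = 0.235072
sigma_true * epsilon_true = 454.135 * 0.235072 = 106.8 MPa


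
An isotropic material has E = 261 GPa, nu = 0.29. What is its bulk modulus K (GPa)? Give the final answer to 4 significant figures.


K = E / (3*(1-2*nu))
K = 261 / (3*(1-2*0.29))
K = 207.1 GPa


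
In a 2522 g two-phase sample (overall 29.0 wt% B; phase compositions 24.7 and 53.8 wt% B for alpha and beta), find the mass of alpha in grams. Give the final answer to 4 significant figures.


f_alpha = (C_beta - C0) / (C_beta - C_alpha)
f_alpha = (53.8 - 29.0) / (53.8 - 24.7) = 0.852234
m_alpha = f_alpha * m_total = 0.852234 * 2522 = 2149 g


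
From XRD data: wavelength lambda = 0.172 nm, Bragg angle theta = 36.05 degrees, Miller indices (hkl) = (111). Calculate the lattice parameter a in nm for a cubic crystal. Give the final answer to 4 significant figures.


d = lambda / (2*sin(theta))
d = 0.172 / (2*sin(36.05 deg))
d = 0.146136 nm
a = d * sqrt(h^2+k^2+l^2) = 0.146136 * sqrt(3)
a = 0.2531 nm


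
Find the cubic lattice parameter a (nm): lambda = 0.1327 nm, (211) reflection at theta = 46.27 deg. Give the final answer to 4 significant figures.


d = lambda / (2*sin(theta))
d = 0.1327 / (2*sin(46.27 deg))
d = 0.0918205 nm
a = d * sqrt(h^2+k^2+l^2) = 0.0918205 * sqrt(6)
a = 0.2249 nm


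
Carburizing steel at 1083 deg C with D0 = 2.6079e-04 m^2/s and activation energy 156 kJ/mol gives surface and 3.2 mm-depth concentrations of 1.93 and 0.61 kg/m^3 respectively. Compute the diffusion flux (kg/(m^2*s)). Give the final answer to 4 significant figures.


Step 1: D = D0 * exp(-Qd/(R*T))
T = 1083 + 273.15 = 1356.15 K
D = 2.6079e-04 * exp(-156e3 / (8.314 * 1356.15)) = 2.55531e-10 m^2/s
Step 2: J = D * (C1 - C2) / dx
J = 2.55531e-10 * (1.93 - 0.61) / 3.2e-03
J = 1.054e-07 kg/(m^2*s)


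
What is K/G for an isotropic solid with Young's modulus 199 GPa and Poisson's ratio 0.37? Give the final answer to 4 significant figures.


G = E / (2*(1+nu))
G = 199 / (2*(1+0.37)) = 72.6277 GPa
K = E / (3*(1-2*nu))
K = 199 / (3*(1-2*0.37)) = 255.128 GPa
K/G = 255.128 / 72.6277 = 3.513


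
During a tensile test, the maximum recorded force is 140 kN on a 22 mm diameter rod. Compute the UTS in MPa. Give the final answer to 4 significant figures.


A0 = pi*(d/2)^2 = pi*(22/2)^2 = 380.133 mm^2
UTS = F_max / A0 = 140*1000 / 380.133
UTS = 368.3 MPa


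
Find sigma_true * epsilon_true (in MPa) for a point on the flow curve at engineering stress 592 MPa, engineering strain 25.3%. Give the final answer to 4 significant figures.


sigma_true = sigma_eng * (1 + epsilon_eng)
sigma_true = 592 * (1 + 0.253) = 741.776 MPa
epsilon_true = ln(1 + epsilon_eng)
epsilon_true = ln(1 + 0.253) = 0.225541
sigma_true * epsilon_true = 741.776 * 0.225541 = 167.3 MPa


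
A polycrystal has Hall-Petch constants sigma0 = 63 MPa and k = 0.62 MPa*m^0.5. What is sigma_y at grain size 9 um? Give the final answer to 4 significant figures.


sigma_y = sigma0 + k / sqrt(d)
d = 9 um = 9e-06 m
sigma_y = 63 + 0.62 / sqrt(9e-06)
sigma_y = 269.7 MPa


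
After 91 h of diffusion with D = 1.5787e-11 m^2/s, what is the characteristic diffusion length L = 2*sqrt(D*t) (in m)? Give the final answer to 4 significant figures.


t = 91 hr = 327600 s
Diffusion length = 2*sqrt(D*t)
= 2*sqrt(1.5787e-11 * 327600)
= 4.548e-03 m


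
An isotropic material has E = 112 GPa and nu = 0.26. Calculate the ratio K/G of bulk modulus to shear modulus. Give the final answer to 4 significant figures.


G = E / (2*(1+nu))
G = 112 / (2*(1+0.26)) = 44.4444 GPa
K = E / (3*(1-2*nu))
K = 112 / (3*(1-2*0.26)) = 77.7778 GPa
K/G = 77.7778 / 44.4444 = 1.75


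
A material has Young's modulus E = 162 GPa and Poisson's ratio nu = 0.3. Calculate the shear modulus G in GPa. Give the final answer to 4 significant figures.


G = E / (2*(1+nu))
G = 162 / (2*(1+0.3))
G = 62.31 GPa


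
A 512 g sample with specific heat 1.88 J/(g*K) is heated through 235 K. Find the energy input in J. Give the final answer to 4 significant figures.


Q = m * cp * dT
Q = 512 * 1.88 * 235
Q = 226200 J


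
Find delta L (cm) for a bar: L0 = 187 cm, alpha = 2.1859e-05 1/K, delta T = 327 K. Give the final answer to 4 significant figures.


dL = L0 * alpha * dT
dL = 187 * 2.1859e-05 * 327
dL = 1.337 cm


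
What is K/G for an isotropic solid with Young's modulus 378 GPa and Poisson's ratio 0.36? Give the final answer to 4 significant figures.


G = E / (2*(1+nu))
G = 378 / (2*(1+0.36)) = 138.971 GPa
K = E / (3*(1-2*nu))
K = 378 / (3*(1-2*0.36)) = 450 GPa
K/G = 450 / 138.971 = 3.238


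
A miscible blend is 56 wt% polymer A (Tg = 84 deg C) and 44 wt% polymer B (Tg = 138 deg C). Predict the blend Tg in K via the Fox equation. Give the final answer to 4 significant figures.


1/Tg = w1/Tg1 + w2/Tg2 (in Kelvin)
Tg1 = 357.15 K, Tg2 = 411.15 K
1/Tg = 0.56/357.15 + 0.44/411.15
Tg = 379.1 K


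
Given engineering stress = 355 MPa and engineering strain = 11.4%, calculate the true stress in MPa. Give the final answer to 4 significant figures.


sigma_true = sigma_eng * (1 + epsilon_eng)
sigma_true = 355 * (1 + 0.114)
sigma_true = 395.5 MPa


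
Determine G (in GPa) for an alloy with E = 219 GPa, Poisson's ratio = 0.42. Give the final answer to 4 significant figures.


G = E / (2*(1+nu))
G = 219 / (2*(1+0.42))
G = 77.11 GPa


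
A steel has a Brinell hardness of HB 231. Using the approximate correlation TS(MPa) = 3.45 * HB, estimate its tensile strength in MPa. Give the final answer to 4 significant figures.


TS (MPa) = 3.45 * HB
TS = 3.45 * 231
TS = 797 MPa


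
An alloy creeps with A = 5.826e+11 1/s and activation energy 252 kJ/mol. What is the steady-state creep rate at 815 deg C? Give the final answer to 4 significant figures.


rate = A * exp(-Q / (R*T))
T = 815 + 273.15 = 1088.15 K
rate = 5.826e+11 * exp(-252e3 / (8.314 * 1088.15))
rate = 0.4657 1/s


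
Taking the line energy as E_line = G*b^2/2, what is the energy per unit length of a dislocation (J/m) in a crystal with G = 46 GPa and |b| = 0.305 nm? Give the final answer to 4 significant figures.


E = G*b^2/2
b = 0.305 nm = 3.05e-10 m
G = 46 GPa = 4.6e+10 Pa
E = 0.5 * 4.6e+10 * (3.05e-10)^2
E = 2.14e-09 J/m


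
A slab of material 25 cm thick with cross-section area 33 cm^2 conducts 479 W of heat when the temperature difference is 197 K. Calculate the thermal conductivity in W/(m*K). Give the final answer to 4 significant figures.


k = Q*L / (A*dT)
L = 0.25 m, A = 3.3e-03 m^2
k = 479 * 0.25 / (3.3e-03 * 197)
k = 184.2 W/(m*K)


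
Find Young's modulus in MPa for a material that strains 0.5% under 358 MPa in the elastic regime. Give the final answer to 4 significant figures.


E = sigma / epsilon
epsilon = 0.5% = 5e-03
E = 358 / 5e-03
E = 71600 MPa


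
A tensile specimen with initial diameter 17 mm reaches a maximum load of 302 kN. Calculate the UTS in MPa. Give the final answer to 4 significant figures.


A0 = pi*(d/2)^2 = pi*(17/2)^2 = 226.98 mm^2
UTS = F_max / A0 = 302*1000 / 226.98
UTS = 1331 MPa


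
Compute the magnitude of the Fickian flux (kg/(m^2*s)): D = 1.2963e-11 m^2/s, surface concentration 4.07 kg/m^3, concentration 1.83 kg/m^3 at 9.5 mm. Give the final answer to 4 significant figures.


J = -D * (dC/dx) = D * (C1 - C2) / dx
J = 1.2963e-11 * (4.07 - 1.83) / 9.5e-03
J = 3.057e-09 kg/(m^2*s)


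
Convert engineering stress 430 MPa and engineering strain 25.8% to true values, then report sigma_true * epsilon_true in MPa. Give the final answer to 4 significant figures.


sigma_true = sigma_eng * (1 + epsilon_eng)
sigma_true = 430 * (1 + 0.258) = 540.94 MPa
epsilon_true = ln(1 + epsilon_eng)
epsilon_true = ln(1 + 0.258) = 0.229523
sigma_true * epsilon_true = 540.94 * 0.229523 = 124.2 MPa


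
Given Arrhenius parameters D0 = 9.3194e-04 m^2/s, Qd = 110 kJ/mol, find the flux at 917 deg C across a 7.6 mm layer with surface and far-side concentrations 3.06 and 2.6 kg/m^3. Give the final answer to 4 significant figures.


Step 1: D = D0 * exp(-Qd/(R*T))
T = 917 + 273.15 = 1190.15 K
D = 9.3194e-04 * exp(-110e3 / (8.314 * 1190.15)) = 1.38487e-08 m^2/s
Step 2: J = D * (C1 - C2) / dx
J = 1.38487e-08 * (3.06 - 2.6) / 7.6e-03
J = 8.382e-07 kg/(m^2*s)


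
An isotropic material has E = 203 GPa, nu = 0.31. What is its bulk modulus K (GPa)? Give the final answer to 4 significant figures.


K = E / (3*(1-2*nu))
K = 203 / (3*(1-2*0.31))
K = 178.1 GPa


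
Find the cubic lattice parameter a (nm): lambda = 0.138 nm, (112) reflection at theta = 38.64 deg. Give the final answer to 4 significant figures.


d = lambda / (2*sin(theta))
d = 0.138 / (2*sin(38.64 deg))
d = 0.110502 nm
a = d * sqrt(h^2+k^2+l^2) = 0.110502 * sqrt(6)
a = 0.2707 nm


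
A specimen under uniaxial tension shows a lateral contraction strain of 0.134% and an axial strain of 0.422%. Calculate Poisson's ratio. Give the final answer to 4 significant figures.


nu = -epsilon_lat / epsilon_axial
Lateral strain is contraction (negative), so using magnitudes:
nu = 0.134 / 0.422
nu = 0.3175


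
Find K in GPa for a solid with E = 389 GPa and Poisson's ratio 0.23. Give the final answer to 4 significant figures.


K = E / (3*(1-2*nu))
K = 389 / (3*(1-2*0.23))
K = 240.1 GPa


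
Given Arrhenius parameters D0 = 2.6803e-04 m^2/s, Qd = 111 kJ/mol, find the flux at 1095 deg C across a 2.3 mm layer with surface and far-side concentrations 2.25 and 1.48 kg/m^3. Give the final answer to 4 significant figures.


Step 1: D = D0 * exp(-Qd/(R*T))
T = 1095 + 273.15 = 1368.15 K
D = 2.6803e-04 * exp(-111e3 / (8.314 * 1368.15)) = 1.54938e-08 m^2/s
Step 2: J = D * (C1 - C2) / dx
J = 1.54938e-08 * (2.25 - 1.48) / 2.3e-03
J = 5.187e-06 kg/(m^2*s)


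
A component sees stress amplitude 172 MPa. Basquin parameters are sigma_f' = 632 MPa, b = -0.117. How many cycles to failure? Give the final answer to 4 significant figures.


sigma_a = sigma_f' * (2*Nf)^b
2*Nf = (sigma_a / sigma_f')^(1/b)
2*Nf = (172 / 632)^(1/-0.117)
2*Nf = 67713
Nf = 33860 cycles


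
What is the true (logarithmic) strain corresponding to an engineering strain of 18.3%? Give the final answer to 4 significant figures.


epsilon_true = ln(1 + epsilon_eng)
epsilon_true = ln(1 + 0.183)
epsilon_true = 0.1681


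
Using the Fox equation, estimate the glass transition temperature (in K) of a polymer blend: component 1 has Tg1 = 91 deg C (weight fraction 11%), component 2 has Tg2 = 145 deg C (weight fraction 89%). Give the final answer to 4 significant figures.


1/Tg = w1/Tg1 + w2/Tg2 (in Kelvin)
Tg1 = 364.15 K, Tg2 = 418.15 K
1/Tg = 0.11/364.15 + 0.89/418.15
Tg = 411.4 K


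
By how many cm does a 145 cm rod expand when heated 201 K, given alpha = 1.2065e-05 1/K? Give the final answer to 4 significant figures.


dL = L0 * alpha * dT
dL = 145 * 1.2065e-05 * 201
dL = 0.3516 cm


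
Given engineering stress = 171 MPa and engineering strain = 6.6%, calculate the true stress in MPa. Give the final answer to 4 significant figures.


sigma_true = sigma_eng * (1 + epsilon_eng)
sigma_true = 171 * (1 + 0.066)
sigma_true = 182.3 MPa


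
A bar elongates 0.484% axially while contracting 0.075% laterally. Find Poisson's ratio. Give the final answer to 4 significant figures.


nu = -epsilon_lat / epsilon_axial
Lateral strain is contraction (negative), so using magnitudes:
nu = 0.075 / 0.484
nu = 0.155


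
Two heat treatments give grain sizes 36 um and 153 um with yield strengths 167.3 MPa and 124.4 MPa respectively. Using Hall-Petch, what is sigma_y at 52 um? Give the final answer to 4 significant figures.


sigma_y = sigma0 + k / sqrt(d)
1/sqrt(d1) = 1/sqrt(3.6e-05) = 166.667;  1/sqrt(d2) = 80.8452
k = (sigma1 - sigma2) / (1/sqrt(d1) - 1/sqrt(d2)) = (167.3 - 124.4) / (166.667 - 80.8452) = 0.499875 MPa*m^0.5
sigma0 = sigma1 - k/sqrt(d1) = 167.3 - 0.499875*166.667 = 83.9875 MPa
sigma_y(d3) = 83.9875 + 0.499875 / sqrt(5.2e-05) = 153.3 MPa


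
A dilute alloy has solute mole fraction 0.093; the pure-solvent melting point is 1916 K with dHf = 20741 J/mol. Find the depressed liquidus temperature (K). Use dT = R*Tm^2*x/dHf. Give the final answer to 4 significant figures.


dT = R*Tm^2*x / dHf
dT = 8.314 * 1916^2 * 0.093 / 20741
dT = 136.853 K
T_new = 1916 - 136.853 = 1779 K


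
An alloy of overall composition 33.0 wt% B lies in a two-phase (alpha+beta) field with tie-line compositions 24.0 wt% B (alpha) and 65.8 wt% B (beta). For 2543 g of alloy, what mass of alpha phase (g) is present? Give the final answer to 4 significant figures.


f_alpha = (C_beta - C0) / (C_beta - C_alpha)
f_alpha = (65.8 - 33.0) / (65.8 - 24.0) = 0.784689
m_alpha = f_alpha * m_total = 0.784689 * 2543 = 1995 g


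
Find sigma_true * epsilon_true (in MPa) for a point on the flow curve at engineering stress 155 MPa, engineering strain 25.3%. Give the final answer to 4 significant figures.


sigma_true = sigma_eng * (1 + epsilon_eng)
sigma_true = 155 * (1 + 0.253) = 194.215 MPa
epsilon_true = ln(1 + epsilon_eng)
epsilon_true = ln(1 + 0.253) = 0.225541
sigma_true * epsilon_true = 194.215 * 0.225541 = 43.8 MPa


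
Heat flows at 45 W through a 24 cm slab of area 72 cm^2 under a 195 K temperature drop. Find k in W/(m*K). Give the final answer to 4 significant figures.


k = Q*L / (A*dT)
L = 0.24 m, A = 7.2e-03 m^2
k = 45 * 0.24 / (7.2e-03 * 195)
k = 7.692 W/(m*K)


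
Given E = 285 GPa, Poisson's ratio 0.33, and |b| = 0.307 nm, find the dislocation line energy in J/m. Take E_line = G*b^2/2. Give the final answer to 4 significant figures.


Step 1: G = E / (2*(1+nu))
G = 285 / (2*(1+0.33)) = 107.143 GPa = 1.07143e+11 Pa
Step 2: E_line = G*b^2/2
b = 0.307 nm = 3.07e-10 m
E_line = 0.5 * 1.07143e+11 * (3.07e-10)^2 = 5.049e-09 J/m


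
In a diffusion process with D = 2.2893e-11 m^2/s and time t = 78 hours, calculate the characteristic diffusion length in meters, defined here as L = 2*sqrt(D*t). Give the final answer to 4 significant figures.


t = 78 hr = 280800 s
Diffusion length = 2*sqrt(D*t)
= 2*sqrt(2.2893e-11 * 280800)
= 5.071e-03 m


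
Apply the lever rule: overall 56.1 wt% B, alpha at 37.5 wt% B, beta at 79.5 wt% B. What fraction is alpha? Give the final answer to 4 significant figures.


f_alpha = (C_beta - C0) / (C_beta - C_alpha)
f_alpha = (79.5 - 56.1) / (79.5 - 37.5)
f_alpha = 0.5571


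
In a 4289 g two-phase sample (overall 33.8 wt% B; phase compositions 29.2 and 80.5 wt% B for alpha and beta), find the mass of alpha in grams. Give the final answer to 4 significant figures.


f_alpha = (C_beta - C0) / (C_beta - C_alpha)
f_alpha = (80.5 - 33.8) / (80.5 - 29.2) = 0.910331
m_alpha = f_alpha * m_total = 0.910331 * 4289 = 3904 g


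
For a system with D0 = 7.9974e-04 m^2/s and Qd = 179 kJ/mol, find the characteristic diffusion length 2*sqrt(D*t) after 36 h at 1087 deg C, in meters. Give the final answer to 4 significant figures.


Step 1: D = D0 * exp(-Qd/(R*T))
T = 1360.15 K
D = 7.9974e-04 * exp(-179e3 / (8.314 * 1360.15)) = 1.06772e-10 m^2/s
Step 2: L = 2*sqrt(D*t)
t = 36 h = 129600 s
L = 2*sqrt(1.06772e-10 * 129600) = 7.44e-03 m


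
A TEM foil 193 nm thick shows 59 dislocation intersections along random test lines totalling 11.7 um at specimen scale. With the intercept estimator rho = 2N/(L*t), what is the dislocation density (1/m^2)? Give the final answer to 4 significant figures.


rho = 2N / (L * t)
L = 11.7 um = 1.17e-05 m, t = 193 nm = 1.93e-07 m
rho = 2 * 59 / (1.17e-05 * 1.93e-07)
rho = 5.226e+13 1/m^2


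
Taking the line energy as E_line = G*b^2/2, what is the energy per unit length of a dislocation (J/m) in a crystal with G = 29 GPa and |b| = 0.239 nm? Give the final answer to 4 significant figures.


E = G*b^2/2
b = 0.239 nm = 2.39e-10 m
G = 29 GPa = 2.9e+10 Pa
E = 0.5 * 2.9e+10 * (2.39e-10)^2
E = 8.283e-10 J/m


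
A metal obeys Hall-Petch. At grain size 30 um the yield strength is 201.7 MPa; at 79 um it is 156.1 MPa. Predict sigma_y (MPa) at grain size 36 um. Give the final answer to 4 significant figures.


sigma_y = sigma0 + k / sqrt(d)
1/sqrt(d1) = 1/sqrt(3e-05) = 182.574;  1/sqrt(d2) = 112.509
k = (sigma1 - sigma2) / (1/sqrt(d1) - 1/sqrt(d2)) = (201.7 - 156.1) / (182.574 - 112.509) = 0.650821 MPa*m^0.5
sigma0 = sigma1 - k/sqrt(d1) = 201.7 - 0.650821*182.574 = 82.877 MPa
sigma_y(d3) = 82.877 + 0.650821 / sqrt(3.6e-05) = 191.3 MPa


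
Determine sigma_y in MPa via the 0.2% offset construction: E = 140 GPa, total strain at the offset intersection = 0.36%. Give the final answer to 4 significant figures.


Offset strain = 0.002
Elastic strain at yield = total_strain - offset = 3.6e-03 - 0.002 = 1.6e-03
sigma_y = E * elastic_strain = 140000 * 1.6e-03
sigma_y = 224 MPa


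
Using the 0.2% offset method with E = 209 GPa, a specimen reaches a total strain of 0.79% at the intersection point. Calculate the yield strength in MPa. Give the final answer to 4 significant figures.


Offset strain = 0.002
Elastic strain at yield = total_strain - offset = 7.9e-03 - 0.002 = 5.9e-03
sigma_y = E * elastic_strain = 209000 * 5.9e-03
sigma_y = 1233 MPa


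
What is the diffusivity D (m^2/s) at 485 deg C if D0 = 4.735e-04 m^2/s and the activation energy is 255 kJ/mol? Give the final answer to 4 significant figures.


D = D0 * exp(-Qd / (R*T))
T = 758.15 K
D = 4.735e-04 * exp(-255e3 / (8.314 * 758.15))
D = 1.276e-21 m^2/s


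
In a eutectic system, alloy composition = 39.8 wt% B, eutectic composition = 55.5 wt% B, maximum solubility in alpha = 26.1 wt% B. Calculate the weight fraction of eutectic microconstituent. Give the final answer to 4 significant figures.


f_primary = (C_e - C0) / (C_e - C_alpha_max)
f_primary = (55.5 - 39.8) / (55.5 - 26.1)
f_primary = 0.534014
f_eutectic = 1 - 0.534014 = 0.466


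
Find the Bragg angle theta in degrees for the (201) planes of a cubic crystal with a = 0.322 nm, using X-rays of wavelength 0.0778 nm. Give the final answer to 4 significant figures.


d = a / sqrt(h^2+k^2+l^2)
d = 0.322 / sqrt(5) = 0.144003 nm
lambda = 2*d*sin(theta)  =>  sin(theta) = lambda / (2*d)
sin(theta) = 0.0778 / (2 * 0.144003) = 0.270134
theta = 15.67 deg


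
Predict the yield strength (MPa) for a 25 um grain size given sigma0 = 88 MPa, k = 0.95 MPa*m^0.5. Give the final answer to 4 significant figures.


sigma_y = sigma0 + k / sqrt(d)
d = 25 um = 2.5e-05 m
sigma_y = 88 + 0.95 / sqrt(2.5e-05)
sigma_y = 278 MPa


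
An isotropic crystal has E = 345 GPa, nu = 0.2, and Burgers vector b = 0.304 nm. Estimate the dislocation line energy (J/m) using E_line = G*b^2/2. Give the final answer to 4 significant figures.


Step 1: G = E / (2*(1+nu))
G = 345 / (2*(1+0.2)) = 143.75 GPa = 1.4375e+11 Pa
Step 2: E_line = G*b^2/2
b = 0.304 nm = 3.04e-10 m
E_line = 0.5 * 1.4375e+11 * (3.04e-10)^2 = 6.642e-09 J/m


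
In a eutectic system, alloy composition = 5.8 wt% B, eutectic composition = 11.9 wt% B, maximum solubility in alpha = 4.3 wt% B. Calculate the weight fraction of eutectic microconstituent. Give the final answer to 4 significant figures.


f_primary = (C_e - C0) / (C_e - C_alpha_max)
f_primary = (11.9 - 5.8) / (11.9 - 4.3)
f_primary = 0.802632
f_eutectic = 1 - 0.802632 = 0.1974


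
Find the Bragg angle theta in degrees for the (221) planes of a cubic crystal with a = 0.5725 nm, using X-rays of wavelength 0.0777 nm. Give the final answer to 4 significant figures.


d = a / sqrt(h^2+k^2+l^2)
d = 0.5725 / sqrt(9) = 0.190833 nm
lambda = 2*d*sin(theta)  =>  sin(theta) = lambda / (2*d)
sin(theta) = 0.0777 / (2 * 0.190833) = 0.203581
theta = 11.75 deg


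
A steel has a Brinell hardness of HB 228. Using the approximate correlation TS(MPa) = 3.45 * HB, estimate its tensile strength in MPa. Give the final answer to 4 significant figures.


TS (MPa) = 3.45 * HB
TS = 3.45 * 228
TS = 786.6 MPa


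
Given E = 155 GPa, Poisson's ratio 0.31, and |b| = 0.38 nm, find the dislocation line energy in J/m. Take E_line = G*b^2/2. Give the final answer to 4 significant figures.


Step 1: G = E / (2*(1+nu))
G = 155 / (2*(1+0.31)) = 59.1603 GPa = 5.91603e+10 Pa
Step 2: E_line = G*b^2/2
b = 0.38 nm = 3.8e-10 m
E_line = 0.5 * 5.91603e+10 * (3.8e-10)^2 = 4.271e-09 J/m


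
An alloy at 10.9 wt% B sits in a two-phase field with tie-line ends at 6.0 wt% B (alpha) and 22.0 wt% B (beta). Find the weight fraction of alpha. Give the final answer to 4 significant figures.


f_alpha = (C_beta - C0) / (C_beta - C_alpha)
f_alpha = (22.0 - 10.9) / (22.0 - 6.0)
f_alpha = 0.6938


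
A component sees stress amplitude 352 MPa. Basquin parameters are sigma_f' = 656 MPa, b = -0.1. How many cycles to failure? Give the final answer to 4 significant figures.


sigma_a = sigma_f' * (2*Nf)^b
2*Nf = (sigma_a / sigma_f')^(1/b)
2*Nf = (352 / 656)^(1/-0.1)
2*Nf = 505.373
Nf = 252.7 cycles


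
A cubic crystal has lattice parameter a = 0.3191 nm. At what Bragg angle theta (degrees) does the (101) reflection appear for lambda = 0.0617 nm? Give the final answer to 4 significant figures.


d = a / sqrt(h^2+k^2+l^2)
d = 0.3191 / sqrt(2) = 0.225638 nm
lambda = 2*d*sin(theta)  =>  sin(theta) = lambda / (2*d)
sin(theta) = 0.0617 / (2 * 0.225638) = 0.136724
theta = 7.858 deg


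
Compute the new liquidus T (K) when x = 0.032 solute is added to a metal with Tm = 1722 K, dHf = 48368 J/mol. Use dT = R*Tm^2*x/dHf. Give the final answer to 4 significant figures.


dT = R*Tm^2*x / dHf
dT = 8.314 * 1722^2 * 0.032 / 48368
dT = 16.3105 K
T_new = 1722 - 16.3105 = 1706 K


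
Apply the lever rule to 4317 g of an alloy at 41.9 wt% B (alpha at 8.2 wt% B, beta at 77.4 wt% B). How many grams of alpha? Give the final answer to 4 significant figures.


f_alpha = (C_beta - C0) / (C_beta - C_alpha)
f_alpha = (77.4 - 41.9) / (77.4 - 8.2) = 0.513006
m_alpha = f_alpha * m_total = 0.513006 * 4317 = 2215 g


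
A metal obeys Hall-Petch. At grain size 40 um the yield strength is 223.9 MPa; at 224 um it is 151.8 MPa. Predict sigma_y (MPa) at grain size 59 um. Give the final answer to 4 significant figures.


sigma_y = sigma0 + k / sqrt(d)
1/sqrt(d1) = 1/sqrt(4e-05) = 158.114;  1/sqrt(d2) = 66.8153
k = (sigma1 - sigma2) / (1/sqrt(d1) - 1/sqrt(d2)) = (223.9 - 151.8) / (158.114 - 66.8153) = 0.789717 MPa*m^0.5
sigma0 = sigma1 - k/sqrt(d1) = 223.9 - 0.789717*158.114 = 99.0348 MPa
sigma_y(d3) = 99.0348 + 0.789717 / sqrt(5.9e-05) = 201.8 MPa


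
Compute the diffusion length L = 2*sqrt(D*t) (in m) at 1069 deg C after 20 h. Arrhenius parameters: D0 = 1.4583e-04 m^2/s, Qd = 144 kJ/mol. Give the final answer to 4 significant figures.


Step 1: D = D0 * exp(-Qd/(R*T))
T = 1342.15 K
D = 1.4583e-04 * exp(-144e3 / (8.314 * 1342.15)) = 3.62545e-10 m^2/s
Step 2: L = 2*sqrt(D*t)
t = 20 h = 72000 s
L = 2*sqrt(3.62545e-10 * 72000) = 0.01022 m


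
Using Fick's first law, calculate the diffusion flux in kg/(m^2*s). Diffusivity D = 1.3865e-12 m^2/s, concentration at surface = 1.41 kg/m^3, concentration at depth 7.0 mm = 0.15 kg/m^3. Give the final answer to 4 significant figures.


J = -D * (dC/dx) = D * (C1 - C2) / dx
J = 1.3865e-12 * (1.41 - 0.15) / 7e-03
J = 2.496e-10 kg/(m^2*s)


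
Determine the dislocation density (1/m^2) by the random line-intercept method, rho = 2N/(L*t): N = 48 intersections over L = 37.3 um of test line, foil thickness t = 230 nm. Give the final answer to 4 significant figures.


rho = 2N / (L * t)
L = 37.3 um = 3.73e-05 m, t = 230 nm = 2.3e-07 m
rho = 2 * 48 / (3.73e-05 * 2.3e-07)
rho = 1.119e+13 1/m^2


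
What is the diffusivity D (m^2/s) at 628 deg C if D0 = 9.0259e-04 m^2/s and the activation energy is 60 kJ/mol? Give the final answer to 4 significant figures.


D = D0 * exp(-Qd / (R*T))
T = 901.15 K
D = 9.0259e-04 * exp(-60e3 / (8.314 * 901.15))
D = 3.003e-07 m^2/s


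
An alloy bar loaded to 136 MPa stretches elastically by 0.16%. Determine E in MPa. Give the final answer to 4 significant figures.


E = sigma / epsilon
epsilon = 0.16% = 1.6e-03
E = 136 / 1.6e-03
E = 85000 MPa


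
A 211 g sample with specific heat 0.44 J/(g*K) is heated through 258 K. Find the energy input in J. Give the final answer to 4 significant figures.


Q = m * cp * dT
Q = 211 * 0.44 * 258
Q = 23950 J


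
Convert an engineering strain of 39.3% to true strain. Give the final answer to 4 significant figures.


epsilon_true = ln(1 + epsilon_eng)
epsilon_true = ln(1 + 0.393)
epsilon_true = 0.3315


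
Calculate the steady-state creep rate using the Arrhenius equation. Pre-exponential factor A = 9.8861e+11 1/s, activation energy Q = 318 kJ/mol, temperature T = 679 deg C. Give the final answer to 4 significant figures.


rate = A * exp(-Q / (R*T))
T = 679 + 273.15 = 952.15 K
rate = 9.8861e+11 * exp(-318e3 / (8.314 * 952.15))
rate = 3.54e-06 1/s
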